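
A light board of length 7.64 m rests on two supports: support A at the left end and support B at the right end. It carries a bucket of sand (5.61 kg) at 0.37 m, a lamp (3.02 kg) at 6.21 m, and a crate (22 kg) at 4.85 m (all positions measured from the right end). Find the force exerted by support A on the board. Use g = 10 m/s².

R_A ≈ 167 N

Sum moments about support B (its reaction then has zero moment arm).
Bucket of sand: 5.61 × 10 = 56.1 N down at 0.37 m → arm 0.37 m, τ = 56.1 × 0.37 = 20.76 N·m counterclockwise.
Lamp: 3.02 × 10 = 30.2 N down at 6.21 m → arm 6.21 m, τ = 30.2 × 6.21 = 187.5 N·m counterclockwise.
Crate: 22 × 10 = 220 N down at 4.85 m → arm 4.85 m, τ = 220 × 4.85 = 1067 N·m counterclockwise.
Net load moment about support B = 1275 N·m counterclockwise.
Reaction R at support A is upward at 7.64 m, arm 7.64 m → moment R × 7.64 clockwise.
For rotational equilibrium, R × 7.64 = 1275, so R = 167 N.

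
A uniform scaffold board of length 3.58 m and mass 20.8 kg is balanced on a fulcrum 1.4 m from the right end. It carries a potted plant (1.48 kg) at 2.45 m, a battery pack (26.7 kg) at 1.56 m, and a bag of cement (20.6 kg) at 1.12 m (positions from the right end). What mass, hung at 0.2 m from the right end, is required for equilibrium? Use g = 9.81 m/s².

m ≈ 6.81 kg

About the fulcrum (at 1.4 m from the right end):
Beam weight: 20.8 × 9.81 = 204 N down at 1.79 m → arm 0.39 m, τ = 204 × 0.39 = 79.56 N·m counterclockwise.
Potted plant: 1.48 × 9.81 = 14.52 N down at 2.45 m → arm 1.05 m, τ = 14.52 × 1.05 = 15.25 N·m counterclockwise.
Battery pack: 26.7 × 9.81 = 261.9 N down at 1.56 m → arm 0.16 m, τ = 261.9 × 0.16 = 41.9 N·m counterclockwise.
Bag of cement: 20.6 × 9.81 = 202.1 N down at 1.12 m → arm 0.28 m, τ = 202.1 × 0.28 = 56.59 N·m clockwise.
Net moment of known loads = 80.12 N·m counterclockwise.
An unknown mass m at 0.2 m has arm 1.2 m; its moment is m·g·1.2 clockwise.
Setting net torque to zero: m × 9.81 × 1.2 = 80.12 → m = 80.12 / (9.81 × 1.2) = 6.81 kg.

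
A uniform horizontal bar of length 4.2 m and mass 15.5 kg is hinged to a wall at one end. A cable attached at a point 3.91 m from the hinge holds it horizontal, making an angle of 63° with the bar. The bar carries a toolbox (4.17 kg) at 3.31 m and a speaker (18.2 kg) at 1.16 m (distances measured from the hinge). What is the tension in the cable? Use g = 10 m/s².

T ≈ 194 N

Choose the hinge as the axis so the unknown hinge reaction has zero arm there.
Beam weight: 15.5 × 10 = 155 N down at 2.1 m → arm 2.1 m, τ = 155 × 2.1 = 325.5 N·m clockwise.
Toolbox: 4.17 × 10 = 41.7 N down at 3.31 m → arm 3.31 m, τ = 41.7 × 3.31 = 138 N·m clockwise.
Speaker: 18.2 × 10 = 182 N down at 1.16 m → arm 1.16 m, τ = 182 × 1.16 = 211.1 N·m clockwise.
Total clockwise load moment = 674.6 N·m.
The cable tension T acts at 3.91 m; only its component perpendicular to the bar, T sinθ, produces torque. sin 63° = 0.891.
Balancing moments: T × 3.91 × 0.891 = 674.6, giving T = 674.6 / 3.484 = 194 N.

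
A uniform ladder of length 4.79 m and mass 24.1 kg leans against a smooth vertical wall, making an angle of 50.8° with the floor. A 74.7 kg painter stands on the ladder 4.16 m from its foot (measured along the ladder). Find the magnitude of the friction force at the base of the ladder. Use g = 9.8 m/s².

About the foot of the ladder:
Ladder weight 24.1×9.8 = 236.2 N acts at 2.395 m along the ladder; its horizontal arm is 2.395·cos50.8° = 1.514 m → τ = 357.6 N·m clockwise.
Painter: 74.7×9.8 = 732.1 N at 4.16 m → arm 2.629 m → τ = 1925 N·m clockwise.
Wall normal N acts horizontally at the top; its moment arm is the height L sinθ = 4.79·sin50.8° = 3.712 m, counterclockwise.
Στ = 0 ⇒ N × 3.712 = 2283 ⇒ N = 615 N.
ΣFx = 0: friction at the foot balances the wall's push, so f = N_wall = 615 N.

f ≈ 615 N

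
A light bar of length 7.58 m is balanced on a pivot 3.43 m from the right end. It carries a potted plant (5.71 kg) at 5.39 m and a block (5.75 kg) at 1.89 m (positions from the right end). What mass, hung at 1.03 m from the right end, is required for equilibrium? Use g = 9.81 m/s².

m ≈ 0.974 kg

Sum moments about the pivot (at 3.43 m from the right end) (the support reaction has zero arm there).
Potted plant: 5.71 × 9.81 = 56.02 N down at 5.39 m → arm 1.96 m, τ = 56.02 × 1.96 = 109.8 N·m counterclockwise.
Block: 5.75 × 9.81 = 56.41 N down at 1.89 m → arm 1.54 m, τ = 56.41 × 1.54 = 86.87 N·m clockwise.
Net moment of known loads = 22.93 N·m counterclockwise.
An unknown mass m at 1.03 m has arm 2.4 m; its moment is m·g·2.4 clockwise.
For rotational equilibrium, m × 9.81 × 2.4 = 22.93, so m = 22.93 / (9.81 × 2.4) = 0.974 kg.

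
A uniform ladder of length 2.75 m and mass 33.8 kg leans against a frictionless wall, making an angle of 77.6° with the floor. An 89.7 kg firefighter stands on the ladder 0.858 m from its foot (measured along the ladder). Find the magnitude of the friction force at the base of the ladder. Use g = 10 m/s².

f ≈ 98.7 N

About the foot of the ladder:
Ladder weight 33.8×10 = 338 N acts at 1.375 m along the ladder; its horizontal arm is 1.375·cos77.6° = 0.2953 m → τ = 99.81 N·m clockwise.
Firefighter: 89.7×10 = 897 N at 0.858 m → arm 0.1842 m → τ = 165.2 N·m clockwise.
Wall normal N acts horizontally at the top; its moment arm is the height L sinθ = 2.75·sin77.6° = 2.686 m, counterclockwise.
Στ = 0 ⇒ N × 2.686 = 265 ⇒ N = 98.7 N.
ΣFx = 0: friction at the foot balances the wall's push, so f = N_wall = 98.7 N.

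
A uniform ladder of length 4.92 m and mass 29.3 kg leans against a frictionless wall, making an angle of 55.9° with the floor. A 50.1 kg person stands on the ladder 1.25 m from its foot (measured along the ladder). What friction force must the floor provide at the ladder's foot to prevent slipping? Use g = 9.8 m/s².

Take moments about the foot of the ladder.
Ladder weight 29.3×9.8 = 287.1 N acts at 2.46 m along the ladder; its horizontal arm is 2.46·cos55.9° = 1.379 m → τ = 395.9 N·m clockwise.
Person: 50.1×9.8 = 491 N at 1.25 m → arm 0.7008 m → τ = 344.1 N·m clockwise.
Wall normal N acts horizontally at the top; its moment arm is the height L sinθ = 4.92·sin55.9° = 4.074 m, counterclockwise.
For rotational equilibrium, N × 4.074 = 740, so N = 182 N.
ΣFx = 0: friction at the foot balances the wall's push, so f = N_wall = 182 N.

f ≈ 182 N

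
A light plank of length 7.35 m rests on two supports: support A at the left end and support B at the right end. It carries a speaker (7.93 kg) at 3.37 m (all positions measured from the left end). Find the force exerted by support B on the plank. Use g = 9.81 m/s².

R_B ≈ 35.7 N

Choose support A as the axis so its reaction then has zero moment arm.
Speaker: 7.93 × 9.81 = 77.79 N down at 3.37 m → arm 3.37 m, τ = 77.79 × 3.37 = 262.2 N·m clockwise.
Net load moment about support A = 262.2 N·m clockwise.
Reaction R at support B is upward at 7.35 m, arm 7.35 m → moment R × 7.35 counterclockwise.
For rotational equilibrium, R × 7.35 = 262.2, so R = 35.7 N.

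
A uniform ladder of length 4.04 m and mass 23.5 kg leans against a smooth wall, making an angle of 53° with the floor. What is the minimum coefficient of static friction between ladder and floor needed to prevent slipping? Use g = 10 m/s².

μ_min ≈ 0.377

Take moments about the foot of the ladder.
Ladder weight 23.5×10 = 235 N acts at 2.02 m along the ladder; its horizontal arm is 2.02·cos53° = 1.216 m → τ = 285.8 N·m clockwise.
Wall normal N acts horizontally at the top; its moment arm is the height L sinθ = 4.04·sin53° = 3.226 m, counterclockwise.
For rotational equilibrium, N × 3.226 = 285.8, so N = 88.59 N.
ΣFx = 0 ⇒ f = N_wall = 88.59 N. ΣFy = 0 ⇒ N_floor = 235 N.
μ_min = f / N_floor = 88.59 / 235 = 0.377.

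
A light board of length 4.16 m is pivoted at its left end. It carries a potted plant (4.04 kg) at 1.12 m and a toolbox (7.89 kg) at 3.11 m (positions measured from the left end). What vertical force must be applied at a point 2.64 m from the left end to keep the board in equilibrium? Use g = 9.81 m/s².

F ≈ 108 N

Sum moments about the left end (the unknown pivot reaction has zero arm there).
Potted plant: 4.04 × 9.81 = 39.63 N down at 1.12 m → arm 1.12 m, τ = 39.63 × 1.12 = 44.39 N·m clockwise.
Toolbox: 7.89 × 9.81 = 77.4 N down at 3.11 m → arm 3.11 m, τ = 77.4 × 3.11 = 240.7 N·m clockwise.
Net moment of the loads = 285.1 N·m clockwise.
The upward force F acts at a point 2.64 m from the left end, arm 2.64 m, giving F × 2.64 counterclockwise.
Balancing moments: F × 2.64 = 285.1, giving F = 285.1 / 2.64 = 108 N.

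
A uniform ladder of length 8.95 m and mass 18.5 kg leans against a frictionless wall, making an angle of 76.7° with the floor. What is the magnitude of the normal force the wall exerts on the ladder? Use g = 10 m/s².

Choose the foot of the ladder as the axis so the floor normal and friction both act there and drop out.
Ladder weight 18.5×10 = 185 N acts at 4.475 m along the ladder; its horizontal arm is 4.475·cos76.7° = 1.029 m → τ = 190.4 N·m clockwise.
Wall normal N acts horizontally at the top; its moment arm is the height L sinθ = 8.95·sin76.7° = 8.71 m, counterclockwise.
For rotational equilibrium, N × 8.71 = 190.4, so N = 21.9 N.

N_wall ≈ 21.9 N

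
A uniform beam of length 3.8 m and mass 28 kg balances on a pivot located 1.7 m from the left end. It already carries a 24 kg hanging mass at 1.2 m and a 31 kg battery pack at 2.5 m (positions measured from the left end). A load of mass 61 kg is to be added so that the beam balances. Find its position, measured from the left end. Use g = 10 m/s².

x ≈ 1.4 m from the left end

Taking torques about the pivot (at 1.7 m from the left end):
Beam weight: 28 × 10 = 280 N down at 1.9 m → arm 0.2 m, τ = 280 × 0.2 = 56 N·m clockwise.
Hanging mass: 24 × 10 = 240 N down at 1.2 m → arm 0.5 m, τ = 240 × 0.5 = 120 N·m counterclockwise.
Battery pack: 31 × 10 = 310 N down at 2.5 m → arm 0.8 m, τ = 310 × 0.8 = 248 N·m clockwise.
Net moment of existing loads = 184 N·m clockwise.
The load weighs 61 × 10 = 610 N and must supply an equal counterclockwise moment, so its lever arm about the pivot is 184 / 610 = 0.302 m.
That puts it at 1.7 − 0.302 = 1.4 m from the left end.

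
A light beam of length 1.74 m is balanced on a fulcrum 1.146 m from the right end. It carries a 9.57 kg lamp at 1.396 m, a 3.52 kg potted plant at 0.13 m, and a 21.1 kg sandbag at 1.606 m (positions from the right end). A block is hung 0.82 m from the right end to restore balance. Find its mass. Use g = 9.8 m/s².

Take moments about the fulcrum (at 1.146 m from the right end).
Lamp: 9.57 × 9.8 = 93.79 N down at 1.396 m → arm 0.25 m, τ = 93.79 × 0.25 = 23.45 N·m counterclockwise.
Potted plant: 3.52 × 9.8 = 34.5 N down at 0.13 m → arm 1.016 m, τ = 34.5 × 1.016 = 35.05 N·m clockwise.
Sandbag: 21.1 × 9.8 = 206.8 N down at 1.606 m → arm 0.46 m, τ = 206.8 × 0.46 = 95.13 N·m counterclockwise.
Net moment of known loads = 83.53 N·m counterclockwise.
An unknown mass m at 0.82 m has arm 0.326 m; its moment is m·g·0.326 clockwise.
For rotational equilibrium, m × 9.8 × 0.326 = 83.53, so m = 83.53 / (9.8 × 0.326) = 26.1 kg.

m ≈ 26.1 kg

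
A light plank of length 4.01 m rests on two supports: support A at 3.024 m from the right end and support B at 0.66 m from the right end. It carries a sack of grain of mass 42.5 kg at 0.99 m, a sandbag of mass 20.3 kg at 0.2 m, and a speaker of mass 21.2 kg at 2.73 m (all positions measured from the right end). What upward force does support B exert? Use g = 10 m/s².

About support A:
Sack of grain: 42.5 × 10 = 425 N down at 0.99 m → arm 2.034 m, τ = 425 × 2.034 = 864.4 N·m clockwise.
Sandbag: 20.3 × 10 = 203 N down at 0.2 m → arm 2.824 m, τ = 203 × 2.824 = 573.3 N·m clockwise.
Speaker: 21.2 × 10 = 212 N down at 2.73 m → arm 0.294 m, τ = 212 × 0.294 = 62.33 N·m clockwise.
Net load moment about support A = 1500 N·m clockwise.
Reaction R at support B is upward at 0.66 m, arm 2.364 m → moment R × 2.364 counterclockwise.
Setting net torque to zero: R × 2.364 = 1500 → R = 635 N.

R_B ≈ 635 N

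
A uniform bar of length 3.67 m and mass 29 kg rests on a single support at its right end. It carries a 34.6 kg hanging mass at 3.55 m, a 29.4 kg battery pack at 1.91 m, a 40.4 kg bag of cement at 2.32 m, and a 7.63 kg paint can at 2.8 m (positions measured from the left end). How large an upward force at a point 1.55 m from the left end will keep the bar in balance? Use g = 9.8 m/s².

F ≈ 787 N

Choose the right end as the axis so the unknown pivot reaction has zero arm there.
Beam weight: 29 × 9.8 = 284.2 N down at 1.835 m → arm 1.835 m, τ = 284.2 × 1.835 = 521.5 N·m counterclockwise.
Hanging mass: 34.6 × 9.8 = 339.1 N down at 3.55 m → arm 0.12 m, τ = 339.1 × 0.12 = 40.69 N·m counterclockwise.
Battery pack: 29.4 × 9.8 = 288.1 N down at 1.91 m → arm 1.76 m, τ = 288.1 × 1.76 = 507.1 N·m counterclockwise.
Bag of cement: 40.4 × 9.8 = 395.9 N down at 2.32 m → arm 1.35 m, τ = 395.9 × 1.35 = 534.5 N·m counterclockwise.
Paint can: 7.63 × 9.8 = 74.77 N down at 2.8 m → arm 0.87 m, τ = 74.77 × 0.87 = 65.05 N·m counterclockwise.
Net moment of the loads = 1669 N·m counterclockwise.
The upward force F acts at a point 1.55 m from the left end, arm 2.12 m, giving F × 2.12 clockwise.
Balancing moments: F × 2.12 = 1669, giving F = 1669 / 2.12 = 787 N.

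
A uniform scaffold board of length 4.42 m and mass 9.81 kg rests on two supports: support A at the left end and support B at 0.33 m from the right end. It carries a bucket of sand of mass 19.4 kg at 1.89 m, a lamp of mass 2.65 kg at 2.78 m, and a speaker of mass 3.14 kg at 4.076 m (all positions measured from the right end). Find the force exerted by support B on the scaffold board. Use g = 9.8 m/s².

R_B ≈ 183 N

Taking torques about support A:
Beam weight: 9.81 × 9.8 = 96.14 N down at 2.21 m → arm 2.21 m, τ = 96.14 × 2.21 = 212.5 N·m clockwise.
Bucket of sand: 19.4 × 9.8 = 190.1 N down at 1.89 m → arm 2.53 m, τ = 190.1 × 2.53 = 481 N·m clockwise.
Lamp: 2.65 × 9.8 = 25.97 N down at 2.78 m → arm 1.64 m, τ = 25.97 × 1.64 = 42.59 N·m clockwise.
Speaker: 3.14 × 9.8 = 30.77 N down at 4.076 m → arm 0.344 m, τ = 30.77 × 0.344 = 10.58 N·m clockwise.
Net load moment about support A = 746.7 N·m clockwise.
Reaction R at support B is upward at 0.33 m, arm 4.09 m → moment R × 4.09 counterclockwise.
Στ = 0 ⇒ R × 4.09 = 746.7 ⇒ R = 183 N.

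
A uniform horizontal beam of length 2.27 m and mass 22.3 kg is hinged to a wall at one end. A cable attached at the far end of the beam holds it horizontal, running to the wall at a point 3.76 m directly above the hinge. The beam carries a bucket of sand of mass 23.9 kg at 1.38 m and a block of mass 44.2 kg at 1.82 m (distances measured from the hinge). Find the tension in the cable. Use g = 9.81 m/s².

Choose the hinge as the axis so the unknown hinge reaction has zero arm there.
Beam weight: 22.3 × 9.81 = 218.8 N down at 1.135 m → arm 1.135 m, τ = 218.8 × 1.135 = 248.3 N·m clockwise.
Bucket of sand: 23.9 × 9.81 = 234.5 N down at 1.38 m → arm 1.38 m, τ = 234.5 × 1.38 = 323.6 N·m clockwise.
Block: 44.2 × 9.81 = 433.6 N down at 1.82 m → arm 1.82 m, τ = 433.6 × 1.82 = 789.2 N·m clockwise.
Total clockwise load moment = 1361 N·m.
The cable tension T acts at 2.27 m; only its component perpendicular to the beam, T sinθ, produces torque. sinθ = h/√(h²+d²) = 3.76/√(3.76²+2.27²) = 0.8561.
Setting net torque to zero: T × 2.27 × 0.8561 = 1361 → T = 1361 / 1.943 = 700 N.

T ≈ 700 N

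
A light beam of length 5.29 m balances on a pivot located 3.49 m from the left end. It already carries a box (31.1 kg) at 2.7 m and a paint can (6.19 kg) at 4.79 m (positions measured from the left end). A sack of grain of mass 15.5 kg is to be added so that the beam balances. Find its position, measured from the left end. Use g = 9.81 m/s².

Taking torques about the pivot (at 3.49 m from the left end):
Box: 31.1 × 9.81 = 305.1 N down at 2.7 m → arm 0.79 m, τ = 305.1 × 0.79 = 241 N·m counterclockwise.
Paint can: 6.19 × 9.81 = 60.72 N down at 4.79 m → arm 1.3 m, τ = 60.72 × 1.3 = 78.94 N·m clockwise.
Net moment of existing loads = 162.1 N·m counterclockwise.
The sack of grain weighs 15.5 × 9.81 = 152.1 N and must supply an equal clockwise moment, so its lever arm about the pivot is 162.1 / 152.1 = 1.07 m.
That puts it at 3.49 + 1.07 = 4.56 m from the left end.

x ≈ 4.56 m from the left end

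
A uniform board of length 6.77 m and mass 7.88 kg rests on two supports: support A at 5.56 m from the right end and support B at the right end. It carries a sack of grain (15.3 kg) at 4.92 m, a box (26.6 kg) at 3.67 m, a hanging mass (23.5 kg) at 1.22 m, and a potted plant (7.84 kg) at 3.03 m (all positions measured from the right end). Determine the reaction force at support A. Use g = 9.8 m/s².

Take moments about support B.
Beam weight: 7.88 × 9.8 = 77.22 N down at 3.385 m → arm 3.385 m, τ = 77.22 × 3.385 = 261.4 N·m counterclockwise.
Sack of grain: 15.3 × 9.8 = 149.9 N down at 4.92 m → arm 4.92 m, τ = 149.9 × 4.92 = 737.5 N·m counterclockwise.
Box: 26.6 × 9.8 = 260.7 N down at 3.67 m → arm 3.67 m, τ = 260.7 × 3.67 = 956.8 N·m counterclockwise.
Hanging mass: 23.5 × 9.8 = 230.3 N down at 1.22 m → arm 1.22 m, τ = 230.3 × 1.22 = 281 N·m counterclockwise.
Potted plant: 7.84 × 9.8 = 76.83 N down at 3.03 m → arm 3.03 m, τ = 76.83 × 3.03 = 232.8 N·m counterclockwise.
Net load moment about support B = 2470 N·m counterclockwise.
Reaction R at support A is upward at 5.56 m, arm 5.56 m → moment R × 5.56 clockwise.
For rotational equilibrium, R × 5.56 = 2470, so R = 444 N.

R_A ≈ 444 N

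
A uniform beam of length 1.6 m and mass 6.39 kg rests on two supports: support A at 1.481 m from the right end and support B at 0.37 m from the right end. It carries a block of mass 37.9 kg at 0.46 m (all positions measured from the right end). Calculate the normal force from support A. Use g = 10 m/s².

R_A ≈ 55.4 N

Taking torques about support B:
Beam weight: 6.39 × 10 = 63.9 N down at 0.8 m → arm 0.43 m, τ = 63.9 × 0.43 = 27.48 N·m counterclockwise.
Block: 37.9 × 10 = 379 N down at 0.46 m → arm 0.09 m, τ = 379 × 0.09 = 34.11 N·m counterclockwise.
Net load moment about support B = 61.59 N·m counterclockwise.
Reaction R at support A is upward at 1.481 m, arm 1.111 m → moment R × 1.111 clockwise.
For rotational equilibrium, R × 1.111 = 61.59, so R = 55.4 N.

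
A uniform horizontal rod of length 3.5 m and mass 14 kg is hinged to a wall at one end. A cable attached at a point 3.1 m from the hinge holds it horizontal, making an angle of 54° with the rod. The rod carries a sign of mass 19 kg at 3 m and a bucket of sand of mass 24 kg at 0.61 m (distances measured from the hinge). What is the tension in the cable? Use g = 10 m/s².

Take moments about the hinge.
Beam weight: 14 × 10 = 140 N down at 1.75 m → arm 1.75 m, τ = 140 × 1.75 = 245 N·m clockwise.
Sign: 19 × 10 = 190 N down at 3 m → arm 3 m, τ = 190 × 3 = 570 N·m clockwise.
Bucket of sand: 24 × 10 = 240 N down at 0.61 m → arm 0.61 m, τ = 240 × 0.61 = 146.4 N·m clockwise.
Total clockwise load moment = 961.4 N·m.
The cable tension T acts at 3.1 m; only its component perpendicular to the rod, T sinθ, produces torque. sin 54° = 0.809.
Στ = 0 ⇒ T × 3.1 × 0.809 = 961.4 ⇒ T = 961.4 / 2.508 = 383 N.

T ≈ 383 N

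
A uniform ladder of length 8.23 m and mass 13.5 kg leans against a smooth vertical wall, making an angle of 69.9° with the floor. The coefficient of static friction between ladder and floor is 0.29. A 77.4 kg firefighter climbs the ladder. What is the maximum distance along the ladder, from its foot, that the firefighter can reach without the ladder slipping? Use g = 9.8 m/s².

d ≈ 6.94 m

Choose the foot of the ladder as the axis so the floor normal and friction both act there and drop out.
Ladder weight 13.5×9.8 = 132.3 N acts at 4.115 m along the ladder; its horizontal arm is 4.115·cos69.9° = 1.414 m → τ = 187.1 N·m clockwise.
Firefighter weight 77.4×9.8 = 758.5 N at distance d → arm d·cos69.9° → τ = 758.5·d·0.3437 clockwise.
Wall normal N at the top has arm L sinθ = 7.729 m counterclockwise, so Στ = 0 gives N·7.729 = 187.1 + 260.7·d.
ΣFy = 0 ⇒ N_floor = 890.8 N, so the maximum friction is μ_s·N_floor = 0.29×890.8 = 258.3 N. ΣFx = 0 ⇒ N_wall = f, so at the slipping point N = 258.3 N.
Substituting: 258.3×7.729 = 187.1 + 260.7·d ⇒ d = (1996 − 187.1) / 260.7 = 6.94 m.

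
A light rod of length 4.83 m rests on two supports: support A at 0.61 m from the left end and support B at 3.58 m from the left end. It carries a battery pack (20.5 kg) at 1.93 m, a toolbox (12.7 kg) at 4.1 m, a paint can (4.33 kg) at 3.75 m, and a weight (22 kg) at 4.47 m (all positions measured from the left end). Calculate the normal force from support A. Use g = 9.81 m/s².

R_A ≈ 22.8 N

Sum moments about support B (its reaction then has zero moment arm).
Battery pack: 20.5 × 9.81 = 201.1 N down at 1.93 m → arm 1.65 m, τ = 201.1 × 1.65 = 331.8 N·m counterclockwise.
Toolbox: 12.7 × 9.81 = 124.6 N down at 4.1 m → arm 0.52 m, τ = 124.6 × 0.52 = 64.79 N·m clockwise.
Paint can: 4.33 × 9.81 = 42.48 N down at 3.75 m → arm 0.17 m, τ = 42.48 × 0.17 = 7.222 N·m clockwise.
Weight: 22 × 9.81 = 215.8 N down at 4.47 m → arm 0.89 m, τ = 215.8 × 0.89 = 192.1 N·m clockwise.
Net load moment about support B = 67.69 N·m counterclockwise.
Reaction R at support A is upward at 0.61 m, arm 2.97 m → moment R × 2.97 clockwise.
For rotational equilibrium, R × 2.97 = 67.69, so R = 22.8 N.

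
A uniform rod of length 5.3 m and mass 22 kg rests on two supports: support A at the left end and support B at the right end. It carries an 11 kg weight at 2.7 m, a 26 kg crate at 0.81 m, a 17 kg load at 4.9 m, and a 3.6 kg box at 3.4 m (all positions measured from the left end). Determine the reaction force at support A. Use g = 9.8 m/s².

R_A ≈ 402 N

Take moments about support B.
Beam weight: 22 × 9.8 = 215.6 N down at 2.65 m → arm 2.65 m, τ = 215.6 × 2.65 = 571.3 N·m counterclockwise.
Weight: 11 × 9.8 = 107.8 N down at 2.7 m → arm 2.6 m, τ = 107.8 × 2.6 = 280.3 N·m counterclockwise.
Crate: 26 × 9.8 = 254.8 N down at 0.81 m → arm 4.49 m, τ = 254.8 × 4.49 = 1144 N·m counterclockwise.
Load: 17 × 9.8 = 166.6 N down at 4.9 m → arm 0.4 m, τ = 166.6 × 0.4 = 66.64 N·m counterclockwise.
Box: 3.6 × 9.8 = 35.28 N down at 3.4 m → arm 1.9 m, τ = 35.28 × 1.9 = 67.03 N·m counterclockwise.
Net load moment about support B = 2129 N·m counterclockwise.
Reaction R at support A is upward at 0 m, arm 5.3 m → moment R × 5.3 clockwise.
Στ = 0 ⇒ R × 5.3 = 2129 ⇒ R = 402 N.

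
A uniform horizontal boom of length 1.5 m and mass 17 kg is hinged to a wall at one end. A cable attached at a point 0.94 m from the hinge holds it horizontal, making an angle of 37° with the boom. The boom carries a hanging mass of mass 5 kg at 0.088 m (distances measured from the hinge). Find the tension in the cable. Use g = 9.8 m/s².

T ≈ 228 N

About the hinge:
Beam weight: 17 × 9.8 = 166.6 N down at 0.75 m → arm 0.75 m, τ = 166.6 × 0.75 = 124.9 N·m clockwise.
Hanging mass: 5 × 9.8 = 49 N down at 0.088 m → arm 0.088 m, τ = 49 × 0.088 = 4.312 N·m clockwise.
Total clockwise load moment = 129.2 N·m.
The cable tension T acts at 0.94 m; only its component perpendicular to the boom, T sinθ, produces torque. sin 37° = 0.6018.
Balancing moments: T × 0.94 × 0.6018 = 129.2, giving T = 129.2 / 0.5657 = 228 N.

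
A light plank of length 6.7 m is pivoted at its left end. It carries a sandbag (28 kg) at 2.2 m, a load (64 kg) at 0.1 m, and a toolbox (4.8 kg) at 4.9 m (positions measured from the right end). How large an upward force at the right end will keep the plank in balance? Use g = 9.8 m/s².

Choose the left end as the axis so the unknown pivot reaction has zero arm there.
Sandbag: 28 × 9.8 = 274.4 N down at 2.2 m → arm 4.5 m, τ = 274.4 × 4.5 = 1235 N·m clockwise.
Load: 64 × 9.8 = 627.2 N down at 0.1 m → arm 6.6 m, τ = 627.2 × 6.6 = 4140 N·m clockwise.
Toolbox: 4.8 × 9.8 = 47.04 N down at 4.9 m → arm 1.8 m, τ = 47.04 × 1.8 = 84.67 N·m clockwise.
Net moment of the loads = 5460 N·m clockwise.
The upward force F acts at the right end, arm 6.7 m, giving F × 6.7 counterclockwise.
For rotational equilibrium, F × 6.7 = 5460, so F = 5460 / 6.7 = 815 N.

F ≈ 815 N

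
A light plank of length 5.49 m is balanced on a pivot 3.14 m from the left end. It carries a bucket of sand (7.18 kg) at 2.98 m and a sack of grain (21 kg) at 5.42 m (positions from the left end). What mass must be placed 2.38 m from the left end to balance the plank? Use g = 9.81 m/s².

m ≈ 61.5 kg

Take moments about the pivot (at 3.14 m from the left end).
Bucket of sand: 7.18 × 9.81 = 70.44 N down at 2.98 m → arm 0.16 m, τ = 70.44 × 0.16 = 11.27 N·m counterclockwise.
Sack of grain: 21 × 9.81 = 206 N down at 5.42 m → arm 2.28 m, τ = 206 × 2.28 = 469.7 N·m clockwise.
Net moment of known loads = 458.4 N·m clockwise.
An unknown mass m at 2.38 m has arm 0.76 m; its moment is m·g·0.76 counterclockwise.
Setting net torque to zero: m × 9.81 × 0.76 = 458.4 → m = 458.4 / (9.81 × 0.76) = 61.5 kg.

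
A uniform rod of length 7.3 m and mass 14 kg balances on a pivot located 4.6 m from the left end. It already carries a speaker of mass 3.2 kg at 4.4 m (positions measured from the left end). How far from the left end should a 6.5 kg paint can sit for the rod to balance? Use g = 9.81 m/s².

Take moments about the pivot (at 4.6 m from the left end).
Beam weight: 14 × 9.81 = 137.3 N down at 3.65 m → arm 0.95 m, τ = 137.3 × 0.95 = 130.4 N·m counterclockwise.
Speaker: 3.2 × 9.81 = 31.39 N down at 4.4 m → arm 0.2 m, τ = 31.39 × 0.2 = 6.278 N·m counterclockwise.
Net moment of existing loads = 136.7 N·m counterclockwise.
The paint can weighs 6.5 × 9.81 = 63.77 N and must supply an equal clockwise moment, so its lever arm about the pivot is 136.7 / 63.77 = 2.14 m.
That puts it at 4.6 + 2.14 = 6.74 m from the left end.

x ≈ 6.74 m from the left end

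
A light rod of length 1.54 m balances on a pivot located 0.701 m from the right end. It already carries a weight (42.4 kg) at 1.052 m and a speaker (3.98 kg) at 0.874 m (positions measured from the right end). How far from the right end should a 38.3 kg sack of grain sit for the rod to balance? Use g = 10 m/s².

x ≈ 0.294 m from the right end

About the pivot (at 0.701 m from the right end):
Weight: 42.4 × 10 = 424 N down at 1.052 m → arm 0.351 m, τ = 424 × 0.351 = 148.8 N·m counterclockwise.
Speaker: 3.98 × 10 = 39.8 N down at 0.874 m → arm 0.173 m, τ = 39.8 × 0.173 = 6.885 N·m counterclockwise.
Net moment of existing loads = 155.7 N·m counterclockwise.
The sack of grain weighs 38.3 × 10 = 383 N and must supply an equal clockwise moment, so its lever arm about the pivot is 155.7 / 383 = 0.407 m.
That puts it at 0.701 − 0.407 = 0.294 m from the right end.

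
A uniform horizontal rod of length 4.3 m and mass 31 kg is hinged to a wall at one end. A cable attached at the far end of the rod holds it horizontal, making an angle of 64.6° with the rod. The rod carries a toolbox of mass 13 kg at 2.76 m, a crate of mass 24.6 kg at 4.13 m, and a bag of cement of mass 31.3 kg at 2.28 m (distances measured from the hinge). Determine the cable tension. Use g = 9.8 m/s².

Sum moments about the hinge (the unknown hinge reaction has zero arm there).
Beam weight: 31 × 9.8 = 303.8 N down at 2.15 m → arm 2.15 m, τ = 303.8 × 2.15 = 653.2 N·m clockwise.
Toolbox: 13 × 9.8 = 127.4 N down at 2.76 m → arm 2.76 m, τ = 127.4 × 2.76 = 351.6 N·m clockwise.
Crate: 24.6 × 9.8 = 241.1 N down at 4.13 m → arm 4.13 m, τ = 241.1 × 4.13 = 995.7 N·m clockwise.
Bag of cement: 31.3 × 9.8 = 306.7 N down at 2.28 m → arm 2.28 m, τ = 306.7 × 2.28 = 699.3 N·m clockwise.
Total clockwise load moment = 2700 N·m.
The cable tension T acts at 4.3 m; only its component perpendicular to the rod, T sinθ, produces torque. sin 64.6° = 0.9033.
For rotational equilibrium, T × 4.3 × 0.9033 = 2700, so T = 2700 / 3.884 = 695 N.

T ≈ 695 N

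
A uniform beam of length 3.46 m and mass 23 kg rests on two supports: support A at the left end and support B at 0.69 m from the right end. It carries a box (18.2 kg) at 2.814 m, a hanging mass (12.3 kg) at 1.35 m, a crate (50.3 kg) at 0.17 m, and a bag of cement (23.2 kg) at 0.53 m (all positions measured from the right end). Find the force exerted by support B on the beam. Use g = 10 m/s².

R_B ≈ 1120 N

Taking torques about support A:
Beam weight: 23 × 10 = 230 N down at 1.73 m → arm 1.73 m, τ = 230 × 1.73 = 397.9 N·m clockwise.
Box: 18.2 × 10 = 182 N down at 2.814 m → arm 0.646 m, τ = 182 × 0.646 = 117.6 N·m clockwise.
Hanging mass: 12.3 × 10 = 123 N down at 1.35 m → arm 2.11 m, τ = 123 × 2.11 = 259.5 N·m clockwise.
Crate: 50.3 × 10 = 503 N down at 0.17 m → arm 3.29 m, τ = 503 × 3.29 = 1655 N·m clockwise.
Bag of cement: 23.2 × 10 = 232 N down at 0.53 m → arm 2.93 m, τ = 232 × 2.93 = 679.8 N·m clockwise.
Net load moment about support A = 3110 N·m clockwise.
Reaction R at support B is upward at 0.69 m, arm 2.77 m → moment R × 2.77 counterclockwise.
Setting net torque to zero: R × 2.77 = 3110 → R = 1120 N.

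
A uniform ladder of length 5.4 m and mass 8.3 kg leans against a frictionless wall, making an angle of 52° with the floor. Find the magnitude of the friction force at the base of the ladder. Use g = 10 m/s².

Sum moments about the foot of the ladder (the floor normal and friction both act there and drop out).
Ladder weight 8.3×10 = 83 N acts at 2.7 m along the ladder; its horizontal arm is 2.7·cos52° = 1.662 m → τ = 137.9 N·m clockwise.
Wall normal N acts horizontally at the top; its moment arm is the height L sinθ = 5.4·sin52° = 4.255 m, counterclockwise.
Balancing moments: N × 4.255 = 137.9, giving N = 32.4 N.
ΣFx = 0: friction at the foot balances the wall's push, so f = N_wall = 32.4 N.

f ≈ 32.4 N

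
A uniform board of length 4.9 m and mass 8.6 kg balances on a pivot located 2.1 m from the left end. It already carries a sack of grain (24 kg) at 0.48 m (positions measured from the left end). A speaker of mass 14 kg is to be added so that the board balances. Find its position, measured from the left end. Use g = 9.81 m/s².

Choose the pivot (at 2.1 m from the left end) as the axis so the support reaction has zero arm there.
Beam weight: 8.6 × 9.81 = 84.37 N down at 2.45 m → arm 0.35 m, τ = 84.37 × 0.35 = 29.53 N·m clockwise.
Sack of grain: 24 × 9.81 = 235.4 N down at 0.48 m → arm 1.62 m, τ = 235.4 × 1.62 = 381.3 N·m counterclockwise.
Net moment of existing loads = 351.8 N·m counterclockwise.
The speaker weighs 14 × 9.81 = 137.3 N and must supply an equal clockwise moment, so its lever arm about the pivot is 351.8 / 137.3 = 2.56 m.
That puts it at 2.1 + 2.56 = 4.66 m from the left end.

x ≈ 4.66 m from the left end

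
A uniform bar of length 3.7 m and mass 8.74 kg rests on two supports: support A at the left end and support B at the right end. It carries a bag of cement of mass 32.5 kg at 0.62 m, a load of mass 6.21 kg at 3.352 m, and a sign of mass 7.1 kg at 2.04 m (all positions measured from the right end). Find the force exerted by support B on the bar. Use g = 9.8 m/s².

Sum moments about support A (its reaction then has zero moment arm).
Beam weight: 8.74 × 9.8 = 85.65 N down at 1.85 m → arm 1.85 m, τ = 85.65 × 1.85 = 158.5 N·m clockwise.
Bag of cement: 32.5 × 9.8 = 318.5 N down at 0.62 m → arm 3.08 m, τ = 318.5 × 3.08 = 981 N·m clockwise.
Load: 6.21 × 9.8 = 60.86 N down at 3.352 m → arm 0.348 m, τ = 60.86 × 0.348 = 21.18 N·m clockwise.
Sign: 7.1 × 9.8 = 69.58 N down at 2.04 m → arm 1.66 m, τ = 69.58 × 1.66 = 115.5 N·m clockwise.
Net load moment about support A = 1276 N·m clockwise.
Reaction R at support B is upward at 0 m, arm 3.7 m → moment R × 3.7 counterclockwise.
Setting net torque to zero: R × 3.7 = 1276 → R = 345 N.

R_B ≈ 345 N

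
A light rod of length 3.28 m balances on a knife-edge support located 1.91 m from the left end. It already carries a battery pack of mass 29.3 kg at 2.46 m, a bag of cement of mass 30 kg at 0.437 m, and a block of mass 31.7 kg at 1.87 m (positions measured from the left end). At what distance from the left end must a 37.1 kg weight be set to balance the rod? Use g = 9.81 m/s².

About the knife-edge support (at 1.91 m from the left end):
Battery pack: 29.3 × 9.81 = 287.4 N down at 2.46 m → arm 0.55 m, τ = 287.4 × 0.55 = 158.1 N·m clockwise.
Bag of cement: 30 × 9.81 = 294.3 N down at 0.437 m → arm 1.473 m, τ = 294.3 × 1.473 = 433.5 N·m counterclockwise.
Block: 31.7 × 9.81 = 311 N down at 1.87 m → arm 0.04 m, τ = 311 × 0.04 = 12.44 N·m counterclockwise.
Net moment of existing loads = 287.8 N·m counterclockwise.
The weight weighs 37.1 × 9.81 = 364 N and must supply an equal clockwise moment, so its lever arm about the knife-edge support is 287.8 / 364 = 0.791 m.
That puts it at 1.91 + 0.791 = 2.7 m from the left end.

x ≈ 2.7 m from the left end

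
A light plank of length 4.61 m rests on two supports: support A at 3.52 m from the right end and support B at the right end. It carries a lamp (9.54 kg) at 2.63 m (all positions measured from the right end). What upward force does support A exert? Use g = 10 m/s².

Taking torques about support B:
Lamp: 9.54 × 10 = 95.4 N down at 2.63 m → arm 2.63 m, τ = 95.4 × 2.63 = 250.9 N·m counterclockwise.
Net load moment about support B = 250.9 N·m counterclockwise.
Reaction R at support A is upward at 3.52 m, arm 3.52 m → moment R × 3.52 clockwise.
Setting net torque to zero: R × 3.52 = 250.9 → R = 71.3 N.

R_A ≈ 71.3 N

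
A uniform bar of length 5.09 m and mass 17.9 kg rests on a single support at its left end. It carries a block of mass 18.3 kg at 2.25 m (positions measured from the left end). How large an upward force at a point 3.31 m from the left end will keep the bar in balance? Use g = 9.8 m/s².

F ≈ 257 N

Choose the left end as the axis so the unknown pivot reaction has zero arm there.
Beam weight: 17.9 × 9.8 = 175.4 N down at 2.545 m → arm 2.545 m, τ = 175.4 × 2.545 = 446.4 N·m clockwise.
Block: 18.3 × 9.8 = 179.3 N down at 2.25 m → arm 2.25 m, τ = 179.3 × 2.25 = 403.4 N·m clockwise.
Net moment of the loads = 849.8 N·m clockwise.
The upward force F acts at a point 3.31 m from the left end, arm 3.31 m, giving F × 3.31 counterclockwise.
Balancing moments: F × 3.31 = 849.8, giving F = 849.8 / 3.31 = 257 N.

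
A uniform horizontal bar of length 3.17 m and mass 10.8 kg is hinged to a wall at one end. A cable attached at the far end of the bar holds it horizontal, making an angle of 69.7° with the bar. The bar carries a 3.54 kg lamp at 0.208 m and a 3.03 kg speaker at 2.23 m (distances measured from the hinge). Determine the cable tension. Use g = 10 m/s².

Take moments about the hinge.
Beam weight: 10.8 × 10 = 108 N down at 1.585 m → arm 1.585 m, τ = 108 × 1.585 = 171.2 N·m clockwise.
Lamp: 3.54 × 10 = 35.4 N down at 0.208 m → arm 0.208 m, τ = 35.4 × 0.208 = 7.363 N·m clockwise.
Speaker: 3.03 × 10 = 30.3 N down at 2.23 m → arm 2.23 m, τ = 30.3 × 2.23 = 67.57 N·m clockwise.
Total clockwise load moment = 246.1 N·m.
The cable tension T acts at 3.17 m; only its component perpendicular to the bar, T sinθ, produces torque. sin 69.7° = 0.9379.
Setting net torque to zero: T × 3.17 × 0.9379 = 246.1 → T = 246.1 / 2.973 = 82.8 N.

T ≈ 82.8 N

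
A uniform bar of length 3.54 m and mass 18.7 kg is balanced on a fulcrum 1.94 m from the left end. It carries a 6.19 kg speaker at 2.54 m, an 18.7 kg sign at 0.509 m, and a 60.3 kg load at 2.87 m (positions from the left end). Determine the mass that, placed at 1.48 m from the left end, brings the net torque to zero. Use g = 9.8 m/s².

m ≈ 64.9 kg

Taking torques about the fulcrum (at 1.94 m from the left end):
Beam weight: 18.7 × 9.8 = 183.3 N down at 1.77 m → arm 0.17 m, τ = 183.3 × 0.17 = 31.16 N·m counterclockwise.
Speaker: 6.19 × 9.8 = 60.66 N down at 2.54 m → arm 0.6 m, τ = 60.66 × 0.6 = 36.4 N·m clockwise.
Sign: 18.7 × 9.8 = 183.3 N down at 0.509 m → arm 1.431 m, τ = 183.3 × 1.431 = 262.3 N·m counterclockwise.
Load: 60.3 × 9.8 = 590.9 N down at 2.87 m → arm 0.93 m, τ = 590.9 × 0.93 = 549.5 N·m clockwise.
Net moment of known loads = 292.4 N·m clockwise.
An unknown mass m at 1.48 m has arm 0.46 m; its moment is m·g·0.46 counterclockwise.
Balancing moments: m × 9.8 × 0.46 = 292.4, giving m = 292.4 / (9.8 × 0.46) = 64.9 kg.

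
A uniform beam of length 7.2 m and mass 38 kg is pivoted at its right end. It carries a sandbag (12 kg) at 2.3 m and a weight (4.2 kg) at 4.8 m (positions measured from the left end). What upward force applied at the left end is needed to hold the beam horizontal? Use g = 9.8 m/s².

F ≈ 280 N

Sum moments about the right end (the unknown pivot reaction has zero arm there).
Beam weight: 38 × 9.8 = 372.4 N down at 3.6 m → arm 3.6 m, τ = 372.4 × 3.6 = 1341 N·m counterclockwise.
Sandbag: 12 × 9.8 = 117.6 N down at 2.3 m → arm 4.9 m, τ = 117.6 × 4.9 = 576.2 N·m counterclockwise.
Weight: 4.2 × 9.8 = 41.16 N down at 4.8 m → arm 2.4 m, τ = 41.16 × 2.4 = 98.78 N·m counterclockwise.
Net moment of the loads = 2016 N·m counterclockwise.
The upward force F acts at the left end, arm 7.2 m, giving F × 7.2 clockwise.
Setting net torque to zero: F × 7.2 = 2016 → F = 2016 / 7.2 = 280 N.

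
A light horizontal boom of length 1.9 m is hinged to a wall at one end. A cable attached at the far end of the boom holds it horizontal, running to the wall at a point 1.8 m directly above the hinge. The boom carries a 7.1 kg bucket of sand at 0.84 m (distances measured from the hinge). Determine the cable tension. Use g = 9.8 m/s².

Taking torques about the hinge:
Bucket of sand: 7.1 × 9.8 = 69.58 N down at 0.84 m → arm 0.84 m, τ = 69.58 × 0.84 = 58.45 N·m clockwise.
Total clockwise load moment = 58.45 N·m.
The cable tension T acts at 1.9 m; only its component perpendicular to the boom, T sinθ, produces torque. sinθ = h/√(h²+d²) = 1.8/√(1.8²+1.9²) = 0.6877.
Setting net torque to zero: T × 1.9 × 0.6877 = 58.45 → T = 58.45 / 1.307 = 44.7 N.

T ≈ 44.7 N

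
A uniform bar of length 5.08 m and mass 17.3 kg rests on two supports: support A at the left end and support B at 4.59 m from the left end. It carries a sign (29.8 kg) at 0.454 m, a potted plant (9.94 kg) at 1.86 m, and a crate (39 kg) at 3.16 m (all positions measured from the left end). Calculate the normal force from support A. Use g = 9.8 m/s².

Sum moments about support B (its reaction then has zero moment arm).
Beam weight: 17.3 × 9.8 = 169.5 N down at 2.54 m → arm 2.05 m, τ = 169.5 × 2.05 = 347.5 N·m counterclockwise.
Sign: 29.8 × 9.8 = 292 N down at 0.454 m → arm 4.136 m, τ = 292 × 4.136 = 1208 N·m counterclockwise.
Potted plant: 9.94 × 9.8 = 97.41 N down at 1.86 m → arm 2.73 m, τ = 97.41 × 2.73 = 265.9 N·m counterclockwise.
Crate: 39 × 9.8 = 382.2 N down at 3.16 m → arm 1.43 m, τ = 382.2 × 1.43 = 546.5 N·m counterclockwise.
Net load moment about support B = 2368 N·m counterclockwise.
Reaction R at support A is upward at 0 m, arm 4.59 m → moment R × 4.59 clockwise.
Setting net torque to zero: R × 4.59 = 2368 → R = 516 N.

R_A ≈ 516 N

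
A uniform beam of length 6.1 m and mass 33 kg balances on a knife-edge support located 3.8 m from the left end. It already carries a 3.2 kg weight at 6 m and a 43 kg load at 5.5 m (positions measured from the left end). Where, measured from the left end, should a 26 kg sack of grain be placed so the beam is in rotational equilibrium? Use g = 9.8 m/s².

Choose the knife-edge support (at 3.8 m from the left end) as the axis so the support reaction has zero arm there.
Beam weight: 33 × 9.8 = 323.4 N down at 3.05 m → arm 0.75 m, τ = 323.4 × 0.75 = 242.5 N·m counterclockwise.
Weight: 3.2 × 9.8 = 31.36 N down at 6 m → arm 2.2 m, τ = 31.36 × 2.2 = 68.99 N·m clockwise.
Load: 43 × 9.8 = 421.4 N down at 5.5 m → arm 1.7 m, τ = 421.4 × 1.7 = 716.4 N·m clockwise.
Net moment of existing loads = 542.9 N·m clockwise.
The sack of grain weighs 26 × 9.8 = 254.8 N and must supply an equal counterclockwise moment, so its lever arm about the knife-edge support is 542.9 / 254.8 = 2.13 m.
That puts it at 3.8 − 2.13 = 1.67 m from the left end.

x ≈ 1.67 m from the left end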